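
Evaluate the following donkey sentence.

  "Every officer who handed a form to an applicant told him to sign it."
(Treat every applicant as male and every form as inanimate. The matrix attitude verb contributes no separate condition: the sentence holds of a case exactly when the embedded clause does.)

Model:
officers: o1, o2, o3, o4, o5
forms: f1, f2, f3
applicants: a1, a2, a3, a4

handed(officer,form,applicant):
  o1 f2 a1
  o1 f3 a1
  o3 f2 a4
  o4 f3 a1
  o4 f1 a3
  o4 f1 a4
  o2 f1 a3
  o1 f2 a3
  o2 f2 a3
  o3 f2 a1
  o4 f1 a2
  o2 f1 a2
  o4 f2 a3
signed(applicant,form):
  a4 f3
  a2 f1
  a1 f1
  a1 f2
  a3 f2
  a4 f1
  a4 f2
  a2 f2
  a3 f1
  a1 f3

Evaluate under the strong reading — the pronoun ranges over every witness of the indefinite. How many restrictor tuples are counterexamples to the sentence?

"him" takes "an applicant" as antecedent and "it" takes "a form"; both are donkey pronouns co-varying with the restrictor.
Strong reading: for every (o,f,a) with handed(o,f,a), signed(a,f).
Restrictor triples: (o1,f2,a1)→signed(a1,f2) ✓  (o1,f2,a3)→signed(a3,f2) ✓  (o1,f3,a1)→signed(a1,f3) ✓  (o2,f1,a2)→signed(a2,f1) ✓  (o2,f1,a3)→signed(a3,f1) ✓  (o2,f2,a3)→signed(a3,f2) ✓  (o3,f2,a1)→signed(a1,f2) ✓  (o3,f2,a4)→signed(a4,f2) ✓  (o4,f1,a2)→signed(a2,f1) ✓  (o4,f1,a3)→signed(a3,f1) ✓  (o4,f1,a4)→signed(a4,f1) ✓  (o4,f2,a3)→signed(a3,f2) ✓  (o4,f3,a1)→signed(a1,f3) ✓
Counterexamples (restrictor triples failing the scope): 0.

0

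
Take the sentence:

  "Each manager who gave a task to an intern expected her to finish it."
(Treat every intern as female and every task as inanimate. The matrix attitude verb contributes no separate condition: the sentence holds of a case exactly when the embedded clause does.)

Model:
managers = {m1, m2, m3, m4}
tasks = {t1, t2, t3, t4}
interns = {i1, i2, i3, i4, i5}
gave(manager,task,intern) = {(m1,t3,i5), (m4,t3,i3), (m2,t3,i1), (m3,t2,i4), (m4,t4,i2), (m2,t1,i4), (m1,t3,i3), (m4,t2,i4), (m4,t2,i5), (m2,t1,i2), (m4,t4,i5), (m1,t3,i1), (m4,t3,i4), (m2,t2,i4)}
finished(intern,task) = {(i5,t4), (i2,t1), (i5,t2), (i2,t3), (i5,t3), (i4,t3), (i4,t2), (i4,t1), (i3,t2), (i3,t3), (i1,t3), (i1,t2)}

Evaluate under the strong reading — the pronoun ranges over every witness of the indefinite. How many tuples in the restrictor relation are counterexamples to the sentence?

1

"her" takes "an intern" as antecedent and "it" takes "a task"; both are donkey pronouns co-varying with the restrictor.
Strong reading: for every (m,t,i) with gave(m,t,i), finished(i,t).
Restrictor triples: (m1,t3,i1)→finished(i1,t3) ✓  (m1,t3,i3)→finished(i3,t3) ✓  (m1,t3,i5)→finished(i5,t3) ✓  (m2,t1,i2)→finished(i2,t1) ✓  (m2,t1,i4)→finished(i4,t1) ✓  (m2,t2,i4)→finished(i4,t2) ✓  (m2,t3,i1)→finished(i1,t3) ✓  (m3,t2,i4)→finished(i4,t2) ✓  (m4,t2,i4)→finished(i4,t2) ✓  (m4,t2,i5)→finished(i5,t2) ✓  (m4,t3,i3)→finished(i3,t3) ✓  (m4,t3,i4)→finished(i4,t3) ✓  (m4,t4,i2)→finished(i2,t4) ✗  (m4,t4,i5)→finished(i5,t4) ✓
Counterexamples (restrictor triples failing the scope): 1.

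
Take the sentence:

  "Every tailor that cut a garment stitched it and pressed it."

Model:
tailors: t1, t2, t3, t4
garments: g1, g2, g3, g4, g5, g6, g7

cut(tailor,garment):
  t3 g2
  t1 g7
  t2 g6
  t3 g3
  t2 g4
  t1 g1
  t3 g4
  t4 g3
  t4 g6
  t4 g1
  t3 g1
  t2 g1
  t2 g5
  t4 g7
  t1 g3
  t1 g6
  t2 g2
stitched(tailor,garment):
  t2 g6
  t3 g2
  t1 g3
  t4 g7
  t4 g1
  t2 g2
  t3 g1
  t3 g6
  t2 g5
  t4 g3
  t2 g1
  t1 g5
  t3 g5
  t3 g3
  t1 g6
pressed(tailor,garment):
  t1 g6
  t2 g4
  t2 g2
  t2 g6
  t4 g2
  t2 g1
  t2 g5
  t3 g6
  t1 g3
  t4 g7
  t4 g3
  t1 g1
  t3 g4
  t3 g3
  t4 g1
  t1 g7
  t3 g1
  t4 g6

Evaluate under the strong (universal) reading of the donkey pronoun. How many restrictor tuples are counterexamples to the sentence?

6

"it" takes "a garment" as antecedent — a donkey pronoun bound across the clause boundary.
Strong reading: for every (t,g) with cut(t,g), stitched(t,g) ∧ pressed(t,g).
Restrictor pairs: (t1,g1) ✗  (t1,g3) ✓  (t1,g6) ✓  (t1,g7) ✗  (t2,g1) ✓  (t2,g2) ✓  (t2,g4) ✗  (t2,g5) ✓  (t2,g6) ✓  (t3,g1) ✓  (t3,g2) ✗  (t3,g3) ✓  (t3,g4) ✗  (t4,g1) ✓  (t4,g3) ✓  (t4,g6) ✗  (t4,g7) ✓
Counterexamples (restrictor pairs failing the scope): 6.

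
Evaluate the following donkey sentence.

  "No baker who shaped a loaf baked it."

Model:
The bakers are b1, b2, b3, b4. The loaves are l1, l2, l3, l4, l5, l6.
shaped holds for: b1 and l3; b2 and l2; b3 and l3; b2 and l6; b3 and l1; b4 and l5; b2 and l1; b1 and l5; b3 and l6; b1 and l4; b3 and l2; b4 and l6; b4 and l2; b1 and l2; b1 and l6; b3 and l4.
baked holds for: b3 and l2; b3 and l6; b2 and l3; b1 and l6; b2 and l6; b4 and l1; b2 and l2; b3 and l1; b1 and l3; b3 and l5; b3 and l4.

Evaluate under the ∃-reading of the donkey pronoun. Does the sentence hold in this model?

"it" takes "a loaf" as antecedent — a donkey pronoun bound across the clause boundary.
Truth condition: for no (b,l) with shaped(b,l) does baked(b,l) hold.
Restrictor pairs — does the scope hold? (b1,l2):fails  (b1,l3):holds  (b1,l4):fails  (b1,l5):fails  (b1,l6):holds  (b2,l1):fails  (b2,l2):holds  (b2,l6):holds  (b3,l1):holds  (b3,l2):holds  (b3,l3):fails  (b3,l4):holds  (b3,l6):holds  (b4,l2):fails  (b4,l5):fails  (b4,l6):fails
Scope holds for 8 pair(s), so the sentence is false.

False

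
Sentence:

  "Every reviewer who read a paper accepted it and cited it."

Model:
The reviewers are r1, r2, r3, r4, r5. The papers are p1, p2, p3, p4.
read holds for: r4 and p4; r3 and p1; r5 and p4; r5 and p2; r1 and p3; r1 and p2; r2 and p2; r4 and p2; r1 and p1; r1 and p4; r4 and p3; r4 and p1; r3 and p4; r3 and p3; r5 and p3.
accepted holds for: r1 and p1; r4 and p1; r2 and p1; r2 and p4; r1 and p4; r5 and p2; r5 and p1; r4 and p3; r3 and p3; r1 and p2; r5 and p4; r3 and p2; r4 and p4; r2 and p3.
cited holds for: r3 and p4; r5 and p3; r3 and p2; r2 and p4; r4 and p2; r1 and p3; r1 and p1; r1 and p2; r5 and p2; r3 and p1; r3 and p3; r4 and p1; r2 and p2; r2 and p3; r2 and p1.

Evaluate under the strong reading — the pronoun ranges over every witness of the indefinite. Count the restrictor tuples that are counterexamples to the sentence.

"it" takes "a paper" as antecedent — a donkey pronoun bound across the clause boundary.
Strong reading: for every (r,p) with read(r,p), accepted(r,p) ∧ cited(r,p).
Restrictor pairs: (r1,p1) ✓  (r1,p2) ✓  (r1,p3) ✗  (r1,p4) ✗  (r2,p2) ✗  (r3,p1) ✗  (r3,p3) ✓  (r3,p4) ✗  (r4,p1) ✓  (r4,p2) ✗  (r4,p3) ✗  (r4,p4) ✗  (r5,p2) ✓  (r5,p3) ✗  (r5,p4) ✗
Counterexamples (restrictor pairs failing the scope): 10.

10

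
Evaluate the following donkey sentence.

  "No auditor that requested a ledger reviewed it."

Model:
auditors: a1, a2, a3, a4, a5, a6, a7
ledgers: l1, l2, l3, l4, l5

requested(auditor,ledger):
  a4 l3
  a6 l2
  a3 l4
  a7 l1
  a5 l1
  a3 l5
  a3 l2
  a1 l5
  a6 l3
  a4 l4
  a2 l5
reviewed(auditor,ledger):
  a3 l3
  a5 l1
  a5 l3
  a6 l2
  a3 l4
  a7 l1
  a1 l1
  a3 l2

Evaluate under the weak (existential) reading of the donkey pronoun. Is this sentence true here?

"it" takes "a ledger" as antecedent — a donkey pronoun bound across the clause boundary.
Truth condition: for no (a,l) with requested(a,l) does reviewed(a,l) hold.
Restrictor pairs — does the scope hold? (a1,l5):fails  (a2,l5):fails  (a3,l2):holds  (a3,l4):holds  (a3,l5):fails  (a4,l3):fails  (a4,l4):fails  (a5,l1):holds  (a6,l2):holds  (a6,l3):fails  (a7,l1):holds
Scope holds for 5 pair(s), so the sentence is false.

False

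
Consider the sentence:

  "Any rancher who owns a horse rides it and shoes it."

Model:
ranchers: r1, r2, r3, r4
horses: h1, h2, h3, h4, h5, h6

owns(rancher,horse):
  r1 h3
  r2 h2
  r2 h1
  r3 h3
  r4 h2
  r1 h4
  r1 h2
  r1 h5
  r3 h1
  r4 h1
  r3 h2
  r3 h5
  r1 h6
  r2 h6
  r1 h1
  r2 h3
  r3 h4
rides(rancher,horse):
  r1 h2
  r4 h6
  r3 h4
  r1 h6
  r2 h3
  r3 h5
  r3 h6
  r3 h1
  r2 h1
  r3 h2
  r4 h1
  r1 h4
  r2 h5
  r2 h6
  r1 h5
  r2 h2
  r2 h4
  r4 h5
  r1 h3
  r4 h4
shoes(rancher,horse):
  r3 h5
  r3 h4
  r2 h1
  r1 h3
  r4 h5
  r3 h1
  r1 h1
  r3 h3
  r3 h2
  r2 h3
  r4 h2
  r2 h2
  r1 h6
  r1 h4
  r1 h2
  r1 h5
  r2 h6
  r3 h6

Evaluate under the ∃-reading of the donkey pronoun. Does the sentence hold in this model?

False

"it" takes "a horse" as antecedent — a donkey pronoun bound across the clause boundary.
Weak reading: every rancher r with some owns-horse has at least one owns-horse h such that rides(r,h) ∧ shoes(r,h).
Per rancher: r1:✓  r2:✓  r3:✓  r4:✗
r4 has no witness among its owns-horses.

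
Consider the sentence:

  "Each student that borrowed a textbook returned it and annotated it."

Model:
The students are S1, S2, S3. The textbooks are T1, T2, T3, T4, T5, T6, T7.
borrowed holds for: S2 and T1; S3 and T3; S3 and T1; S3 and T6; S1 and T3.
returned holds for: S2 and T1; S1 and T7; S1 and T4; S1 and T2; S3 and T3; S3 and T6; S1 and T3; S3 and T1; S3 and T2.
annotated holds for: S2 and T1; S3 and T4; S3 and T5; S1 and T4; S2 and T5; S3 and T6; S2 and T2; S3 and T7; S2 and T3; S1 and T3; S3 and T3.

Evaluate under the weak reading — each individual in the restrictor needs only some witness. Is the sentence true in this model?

True

"it" takes "a textbook" as antecedent — a donkey pronoun bound across the clause boundary.
Weak reading: every student s with some borrowed-textbook has at least one borrowed-textbook t such that returned(s,t) ∧ annotated(s,t).
Per student: S1:✓  S2:✓  S3:✓
Every student in the restrictor has a witness.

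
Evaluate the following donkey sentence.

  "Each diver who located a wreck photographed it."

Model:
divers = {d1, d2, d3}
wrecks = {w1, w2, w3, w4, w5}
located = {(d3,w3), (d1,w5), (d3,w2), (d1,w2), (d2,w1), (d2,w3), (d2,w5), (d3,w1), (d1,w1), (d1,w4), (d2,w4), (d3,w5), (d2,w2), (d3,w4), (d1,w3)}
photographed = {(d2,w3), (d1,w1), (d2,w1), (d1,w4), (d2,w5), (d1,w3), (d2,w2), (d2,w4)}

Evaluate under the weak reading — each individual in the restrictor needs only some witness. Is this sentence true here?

False

"it" takes "a wreck" as antecedent — a donkey pronoun bound across the clause boundary.
Weak reading: every diver d with some located-wreck has at least one located-wreck w such that photographed(d,w).
Per diver: d1:✓  d2:✓  d3:✗
d3 has no witness among its located-wrecks.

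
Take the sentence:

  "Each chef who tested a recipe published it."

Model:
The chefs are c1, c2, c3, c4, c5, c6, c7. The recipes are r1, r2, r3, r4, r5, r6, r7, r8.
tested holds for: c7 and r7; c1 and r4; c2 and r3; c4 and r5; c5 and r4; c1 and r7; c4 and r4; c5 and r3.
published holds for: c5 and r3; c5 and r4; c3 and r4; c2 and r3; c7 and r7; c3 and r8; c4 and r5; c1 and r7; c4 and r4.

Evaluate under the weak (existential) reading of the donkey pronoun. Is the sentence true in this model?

"it" takes "a recipe" as antecedent — a donkey pronoun bound across the clause boundary.
Weak reading: every chef c with some tested-recipe has at least one tested-recipe r such that published(c,r).
Per chef: c1:✓  c2:✓  c4:✓  c5:✓  c7:✓
Every chef in the restrictor has a witness.

True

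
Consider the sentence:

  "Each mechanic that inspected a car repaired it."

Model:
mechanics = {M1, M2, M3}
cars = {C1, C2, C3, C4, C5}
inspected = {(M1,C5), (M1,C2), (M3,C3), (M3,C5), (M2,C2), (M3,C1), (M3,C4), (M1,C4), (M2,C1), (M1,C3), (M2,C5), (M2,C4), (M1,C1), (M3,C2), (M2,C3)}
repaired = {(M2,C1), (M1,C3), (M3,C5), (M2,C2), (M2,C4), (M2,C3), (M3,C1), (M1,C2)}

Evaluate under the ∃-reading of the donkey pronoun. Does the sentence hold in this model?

True

"it" takes "a car" as antecedent — a donkey pronoun bound across the clause boundary.
Weak reading: every mechanic m with some inspected-car has at least one inspected-car c such that repaired(m,c).
Per mechanic: M1:✓  M2:✓  M3:✓
Every mechanic in the restrictor has a witness.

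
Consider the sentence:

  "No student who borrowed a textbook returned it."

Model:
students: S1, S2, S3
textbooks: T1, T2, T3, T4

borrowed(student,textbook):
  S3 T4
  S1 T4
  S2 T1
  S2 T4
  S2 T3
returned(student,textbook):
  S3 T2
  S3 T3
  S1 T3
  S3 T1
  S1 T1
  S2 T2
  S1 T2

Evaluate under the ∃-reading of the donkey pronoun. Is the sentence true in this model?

True

"it" takes "a textbook" as antecedent — a donkey pronoun bound across the clause boundary.
Truth condition: for no (s,t) with borrowed(s,t) does returned(s,t) hold.
Restrictor pairs — does the scope hold? (S1,T4):fails  (S2,T1):fails  (S2,T3):fails  (S2,T4):fails  (S3,T4):fails
Scope holds for no restrictor pair, so the sentence is true.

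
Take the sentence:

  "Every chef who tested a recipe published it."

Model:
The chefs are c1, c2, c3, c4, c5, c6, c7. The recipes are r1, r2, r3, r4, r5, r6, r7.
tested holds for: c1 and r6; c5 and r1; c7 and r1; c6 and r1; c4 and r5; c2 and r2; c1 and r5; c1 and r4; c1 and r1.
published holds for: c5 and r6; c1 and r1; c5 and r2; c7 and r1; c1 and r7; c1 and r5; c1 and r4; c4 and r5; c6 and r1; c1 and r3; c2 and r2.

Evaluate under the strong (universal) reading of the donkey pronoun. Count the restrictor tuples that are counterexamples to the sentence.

"it" takes "a recipe" as antecedent — a donkey pronoun bound across the clause boundary.
Strong reading: for every (c,r) with tested(c,r), published(c,r).
Restrictor pairs: (c1,r1) ✓  (c1,r4) ✓  (c1,r5) ✓  (c1,r6) ✗  (c2,r2) ✓  (c4,r5) ✓  (c5,r1) ✗  (c6,r1) ✓  (c7,r1) ✓
Counterexamples (restrictor pairs failing the scope): 2.

2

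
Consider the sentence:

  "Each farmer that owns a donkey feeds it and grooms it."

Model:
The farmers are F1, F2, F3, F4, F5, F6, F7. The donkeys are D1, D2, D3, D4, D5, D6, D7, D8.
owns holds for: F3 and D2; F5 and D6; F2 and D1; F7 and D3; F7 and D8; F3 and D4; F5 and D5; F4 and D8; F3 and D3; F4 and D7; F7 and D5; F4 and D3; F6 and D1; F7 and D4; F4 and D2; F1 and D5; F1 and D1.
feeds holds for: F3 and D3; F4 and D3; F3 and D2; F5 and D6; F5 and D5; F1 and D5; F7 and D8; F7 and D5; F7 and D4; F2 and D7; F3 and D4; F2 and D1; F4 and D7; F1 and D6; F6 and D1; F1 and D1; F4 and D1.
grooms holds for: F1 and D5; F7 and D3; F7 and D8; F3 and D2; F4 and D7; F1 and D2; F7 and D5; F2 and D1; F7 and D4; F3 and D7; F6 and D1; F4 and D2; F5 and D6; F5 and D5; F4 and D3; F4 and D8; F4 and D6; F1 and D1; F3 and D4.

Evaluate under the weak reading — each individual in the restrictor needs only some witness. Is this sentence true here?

"it" takes "a donkey" as antecedent — a donkey pronoun bound across the clause boundary.
Weak reading: every farmer f with some owns-donkey has at least one owns-donkey d such that feeds(f,d) ∧ grooms(f,d).
Per farmer: F1:✓  F2:✓  F3:✓  F4:✓  F5:✓  F6:✓  F7:✓
Every farmer in the restrictor has a witness.

True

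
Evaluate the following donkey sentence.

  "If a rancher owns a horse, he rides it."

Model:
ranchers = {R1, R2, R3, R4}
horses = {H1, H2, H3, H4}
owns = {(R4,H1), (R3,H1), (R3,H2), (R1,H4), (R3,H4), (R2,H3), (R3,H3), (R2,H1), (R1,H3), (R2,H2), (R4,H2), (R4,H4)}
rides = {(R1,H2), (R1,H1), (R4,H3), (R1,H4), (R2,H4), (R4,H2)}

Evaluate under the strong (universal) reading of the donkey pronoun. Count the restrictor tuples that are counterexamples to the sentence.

10

"it" takes "a horse" as antecedent — a donkey pronoun bound across the clause boundary.
Strong reading: for every (r,h) with owns(r,h), rides(r,h).
Restrictor pairs: (R1,H3) ✗  (R1,H4) ✓  (R2,H1) ✗  (R2,H2) ✗  (R2,H3) ✗  (R3,H1) ✗  (R3,H2) ✗  (R3,H3) ✗  (R3,H4) ✗  (R4,H1) ✗  (R4,H2) ✓  (R4,H4) ✗
Counterexamples (restrictor pairs failing the scope): 10.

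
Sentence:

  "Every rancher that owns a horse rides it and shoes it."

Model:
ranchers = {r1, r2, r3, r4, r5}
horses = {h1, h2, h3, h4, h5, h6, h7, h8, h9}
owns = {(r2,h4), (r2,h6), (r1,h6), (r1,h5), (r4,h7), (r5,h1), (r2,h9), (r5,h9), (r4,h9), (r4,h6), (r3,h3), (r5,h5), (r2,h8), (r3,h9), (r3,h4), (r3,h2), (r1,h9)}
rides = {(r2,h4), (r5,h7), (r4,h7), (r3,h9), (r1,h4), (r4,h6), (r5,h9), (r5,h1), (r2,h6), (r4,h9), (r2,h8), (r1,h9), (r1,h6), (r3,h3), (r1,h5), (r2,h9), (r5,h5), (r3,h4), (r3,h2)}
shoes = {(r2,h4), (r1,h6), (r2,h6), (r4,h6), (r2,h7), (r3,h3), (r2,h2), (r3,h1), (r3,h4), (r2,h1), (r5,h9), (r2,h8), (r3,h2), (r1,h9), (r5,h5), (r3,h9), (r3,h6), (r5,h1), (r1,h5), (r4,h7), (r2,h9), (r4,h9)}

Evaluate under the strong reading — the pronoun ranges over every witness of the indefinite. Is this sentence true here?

True

"it" takes "a horse" as antecedent — a donkey pronoun bound across the clause boundary.
Strong reading: for every (r,h) with owns(r,h), rides(r,h) ∧ shoes(r,h).
Restrictor pairs: (r1,h5) ✓  (r1,h6) ✓  (r1,h9) ✓  (r2,h4) ✓  (r2,h6) ✓  (r2,h8) ✓  (r2,h9) ✓  (r3,h2) ✓  (r3,h3) ✓  (r3,h4) ✓  (r3,h9) ✓  (r4,h6) ✓  (r4,h7) ✓  (r4,h9) ✓  (r5,h1) ✓  (r5,h5) ✓  (r5,h9) ✓
Every restrictor pair satisfies the scope.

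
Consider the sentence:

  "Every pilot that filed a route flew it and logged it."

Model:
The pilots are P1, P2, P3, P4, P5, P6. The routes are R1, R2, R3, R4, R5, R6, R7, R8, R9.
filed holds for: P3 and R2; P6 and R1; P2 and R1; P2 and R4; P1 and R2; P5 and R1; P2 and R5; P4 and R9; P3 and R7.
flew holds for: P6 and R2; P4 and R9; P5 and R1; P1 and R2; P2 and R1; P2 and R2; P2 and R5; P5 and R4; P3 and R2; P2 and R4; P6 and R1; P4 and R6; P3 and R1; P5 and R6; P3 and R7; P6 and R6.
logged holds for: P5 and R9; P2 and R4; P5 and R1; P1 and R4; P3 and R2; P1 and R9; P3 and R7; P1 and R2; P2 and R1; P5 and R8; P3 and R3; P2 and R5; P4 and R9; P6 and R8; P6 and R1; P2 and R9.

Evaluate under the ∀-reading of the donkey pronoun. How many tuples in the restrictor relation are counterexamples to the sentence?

"it" takes "a route" as antecedent — a donkey pronoun bound across the clause boundary.
Strong reading: for every (p,r) with filed(p,r), flew(p,r) ∧ logged(p,r).
Restrictor pairs: (P1,R2) ✓  (P2,R1) ✓  (P2,R4) ✓  (P2,R5) ✓  (P3,R2) ✓  (P3,R7) ✓  (P4,R9) ✓  (P5,R1) ✓  (P6,R1) ✓
Counterexamples (restrictor pairs failing the scope): 0.

0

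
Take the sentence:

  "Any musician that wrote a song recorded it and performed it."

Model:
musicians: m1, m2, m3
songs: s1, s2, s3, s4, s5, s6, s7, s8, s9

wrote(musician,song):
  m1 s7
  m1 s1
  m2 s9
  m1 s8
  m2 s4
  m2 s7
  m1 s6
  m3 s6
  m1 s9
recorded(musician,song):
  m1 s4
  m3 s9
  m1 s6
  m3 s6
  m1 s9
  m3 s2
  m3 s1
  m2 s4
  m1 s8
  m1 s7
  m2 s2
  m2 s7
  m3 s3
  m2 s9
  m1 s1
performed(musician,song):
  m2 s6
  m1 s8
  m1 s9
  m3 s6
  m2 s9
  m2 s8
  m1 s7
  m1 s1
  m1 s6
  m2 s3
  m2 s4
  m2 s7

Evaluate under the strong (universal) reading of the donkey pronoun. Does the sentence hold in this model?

True

"it" takes "a song" as antecedent — a donkey pronoun bound across the clause boundary.
Strong reading: for every (m,s) with wrote(m,s), recorded(m,s) ∧ performed(m,s).
Restrictor pairs: (m1,s1) ✓  (m1,s6) ✓  (m1,s7) ✓  (m1,s8) ✓  (m1,s9) ✓  (m2,s4) ✓  (m2,s7) ✓  (m2,s9) ✓  (m3,s6) ✓
Every restrictor pair satisfies the scope.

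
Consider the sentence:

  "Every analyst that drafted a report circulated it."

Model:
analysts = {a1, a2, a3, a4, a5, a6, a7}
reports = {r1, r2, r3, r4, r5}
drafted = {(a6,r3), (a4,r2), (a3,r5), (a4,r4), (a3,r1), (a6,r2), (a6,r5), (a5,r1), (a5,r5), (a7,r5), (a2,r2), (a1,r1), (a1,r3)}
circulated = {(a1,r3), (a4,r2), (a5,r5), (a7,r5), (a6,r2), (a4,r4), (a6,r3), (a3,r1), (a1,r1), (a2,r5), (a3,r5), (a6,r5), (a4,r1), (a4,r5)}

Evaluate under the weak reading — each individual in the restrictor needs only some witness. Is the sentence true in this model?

"it" takes "a report" as antecedent — a donkey pronoun bound across the clause boundary.
Weak reading: every analyst a with some drafted-report has at least one drafted-report r such that circulated(a,r).
Per analyst: a1:✓  a2:✗  a3:✓  a4:✓  a5:✓  a6:✓  a7:✓
a2 has no witness among its drafted-reports.

False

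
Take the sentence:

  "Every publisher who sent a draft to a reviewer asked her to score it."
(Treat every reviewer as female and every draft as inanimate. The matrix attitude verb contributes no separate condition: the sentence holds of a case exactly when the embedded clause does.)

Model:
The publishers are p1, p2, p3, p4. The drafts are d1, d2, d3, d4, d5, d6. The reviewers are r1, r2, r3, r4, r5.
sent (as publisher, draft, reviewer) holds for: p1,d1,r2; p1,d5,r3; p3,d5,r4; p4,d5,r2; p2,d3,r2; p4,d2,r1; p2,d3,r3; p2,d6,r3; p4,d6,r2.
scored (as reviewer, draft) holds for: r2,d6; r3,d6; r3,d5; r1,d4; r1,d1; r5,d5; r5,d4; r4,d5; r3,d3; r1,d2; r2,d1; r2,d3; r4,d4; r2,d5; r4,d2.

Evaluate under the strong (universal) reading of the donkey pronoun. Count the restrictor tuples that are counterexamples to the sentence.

0

"her" takes "a reviewer" as antecedent and "it" takes "a draft"; both are donkey pronouns co-varying with the restrictor.
Strong reading: for every (p,d,r) with sent(p,d,r), scored(r,d).
Restrictor triples: (p1,d1,r2)→scored(r2,d1) ✓  (p1,d5,r3)→scored(r3,d5) ✓  (p2,d3,r2)→scored(r2,d3) ✓  (p2,d3,r3)→scored(r3,d3) ✓  (p2,d6,r3)→scored(r3,d6) ✓  (p3,d5,r4)→scored(r4,d5) ✓  (p4,d2,r1)→scored(r1,d2) ✓  (p4,d5,r2)→scored(r2,d5) ✓  (p4,d6,r2)→scored(r2,d6) ✓
Counterexamples (restrictor triples failing the scope): 0.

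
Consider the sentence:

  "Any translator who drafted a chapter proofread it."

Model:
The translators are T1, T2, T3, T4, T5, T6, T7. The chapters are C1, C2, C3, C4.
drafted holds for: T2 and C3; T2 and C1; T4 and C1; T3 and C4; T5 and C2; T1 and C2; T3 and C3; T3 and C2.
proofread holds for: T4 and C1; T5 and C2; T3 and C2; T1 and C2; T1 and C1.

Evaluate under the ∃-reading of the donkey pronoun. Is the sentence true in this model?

"it" takes "a chapter" as antecedent — a donkey pronoun bound across the clause boundary.
Weak reading: every translator t with some drafted-chapter has at least one drafted-chapter c such that proofread(t,c).
Per translator: T1:✓  T2:✗  T3:✓  T4:✓  T5:✓
T2 has no witness among its drafted-chapters.

False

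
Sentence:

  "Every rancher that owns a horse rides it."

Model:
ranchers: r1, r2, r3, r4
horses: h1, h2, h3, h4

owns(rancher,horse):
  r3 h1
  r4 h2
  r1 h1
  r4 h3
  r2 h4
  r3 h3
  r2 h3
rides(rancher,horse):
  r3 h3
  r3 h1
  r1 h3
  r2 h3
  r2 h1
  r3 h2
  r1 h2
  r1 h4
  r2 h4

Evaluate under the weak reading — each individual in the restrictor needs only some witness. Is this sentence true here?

"it" takes "a horse" as antecedent — a donkey pronoun bound across the clause boundary.
Weak reading: every rancher r with some owns-horse has at least one owns-horse h such that rides(r,h).
Per rancher: r1:✗  r2:✓  r3:✓  r4:✗
r1 has no witness among its owns-horses.

False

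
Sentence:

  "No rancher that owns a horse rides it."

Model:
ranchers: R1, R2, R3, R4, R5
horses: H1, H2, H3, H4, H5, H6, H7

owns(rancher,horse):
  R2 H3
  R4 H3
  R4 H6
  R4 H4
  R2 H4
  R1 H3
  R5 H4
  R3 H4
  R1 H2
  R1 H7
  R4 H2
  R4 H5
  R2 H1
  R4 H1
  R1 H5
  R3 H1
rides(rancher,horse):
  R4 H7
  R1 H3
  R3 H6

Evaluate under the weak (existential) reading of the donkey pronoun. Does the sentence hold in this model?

"it" takes "a horse" as antecedent — a donkey pronoun bound across the clause boundary.
Truth condition: for no (r,h) with owns(r,h) does rides(r,h) hold.
Restrictor pairs — does the scope hold? (R1,H2):fails  (R1,H3):holds  (R1,H5):fails  (R1,H7):fails  (R2,H1):fails  (R2,H3):fails  (R2,H4):fails  (R3,H1):fails  (R3,H4):fails  (R4,H1):fails  (R4,H2):fails  (R4,H3):fails  (R4,H4):fails  (R4,H5):fails  (R4,H6):fails  (R5,H4):fails
Scope holds for 1 pair(s), so the sentence is false.

False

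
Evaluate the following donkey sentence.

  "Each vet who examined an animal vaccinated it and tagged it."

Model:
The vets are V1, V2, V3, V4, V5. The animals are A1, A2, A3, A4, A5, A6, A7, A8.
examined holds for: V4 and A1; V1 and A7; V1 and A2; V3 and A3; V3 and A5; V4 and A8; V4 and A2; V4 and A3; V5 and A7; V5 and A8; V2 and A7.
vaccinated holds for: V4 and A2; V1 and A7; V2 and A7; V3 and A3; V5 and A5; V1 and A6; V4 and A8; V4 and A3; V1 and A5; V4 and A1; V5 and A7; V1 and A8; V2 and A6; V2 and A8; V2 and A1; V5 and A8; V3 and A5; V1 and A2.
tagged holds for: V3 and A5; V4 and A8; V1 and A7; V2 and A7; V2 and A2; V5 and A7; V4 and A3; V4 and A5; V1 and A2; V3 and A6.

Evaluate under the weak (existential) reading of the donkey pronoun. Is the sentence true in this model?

True

"it" takes "an animal" as antecedent — a donkey pronoun bound across the clause boundary.
Weak reading: every vet v with some examined-animal has at least one examined-animal a such that vaccinated(v,a) ∧ tagged(v,a).
Per vet: V1:✓  V2:✓  V3:✓  V4:✓  V5:✓
Every vet in the restrictor has a witness.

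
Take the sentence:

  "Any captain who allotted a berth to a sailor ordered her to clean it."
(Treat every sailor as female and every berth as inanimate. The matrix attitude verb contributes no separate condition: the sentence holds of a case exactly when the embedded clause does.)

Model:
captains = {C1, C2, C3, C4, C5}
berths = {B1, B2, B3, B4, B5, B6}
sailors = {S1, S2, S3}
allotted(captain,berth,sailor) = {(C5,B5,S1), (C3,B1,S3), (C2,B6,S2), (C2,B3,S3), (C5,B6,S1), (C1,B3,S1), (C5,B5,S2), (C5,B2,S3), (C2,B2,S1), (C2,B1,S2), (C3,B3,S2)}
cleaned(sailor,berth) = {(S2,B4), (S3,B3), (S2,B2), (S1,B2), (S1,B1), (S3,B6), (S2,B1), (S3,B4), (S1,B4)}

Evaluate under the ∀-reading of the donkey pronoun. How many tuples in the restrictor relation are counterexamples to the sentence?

"her" takes "a sailor" as antecedent and "it" takes "a berth"; both are donkey pronouns co-varying with the restrictor.
Strong reading: for every (c,b,s) with allotted(c,b,s), cleaned(s,b).
Restrictor triples: (C1,B3,S1)→cleaned(S1,B3) ✗  (C2,B1,S2)→cleaned(S2,B1) ✓  (C2,B2,S1)→cleaned(S1,B2) ✓  (C2,B3,S3)→cleaned(S3,B3) ✓  (C2,B6,S2)→cleaned(S2,B6) ✗  (C3,B1,S3)→cleaned(S3,B1) ✗  (C3,B3,S2)→cleaned(S2,B3) ✗  (C5,B2,S3)→cleaned(S3,B2) ✗  (C5,B5,S1)→cleaned(S1,B5) ✗  (C5,B5,S2)→cleaned(S2,B5) ✗  (C5,B6,S1)→cleaned(S1,B6) ✗
Counterexamples (restrictor triples failing the scope): 8.

8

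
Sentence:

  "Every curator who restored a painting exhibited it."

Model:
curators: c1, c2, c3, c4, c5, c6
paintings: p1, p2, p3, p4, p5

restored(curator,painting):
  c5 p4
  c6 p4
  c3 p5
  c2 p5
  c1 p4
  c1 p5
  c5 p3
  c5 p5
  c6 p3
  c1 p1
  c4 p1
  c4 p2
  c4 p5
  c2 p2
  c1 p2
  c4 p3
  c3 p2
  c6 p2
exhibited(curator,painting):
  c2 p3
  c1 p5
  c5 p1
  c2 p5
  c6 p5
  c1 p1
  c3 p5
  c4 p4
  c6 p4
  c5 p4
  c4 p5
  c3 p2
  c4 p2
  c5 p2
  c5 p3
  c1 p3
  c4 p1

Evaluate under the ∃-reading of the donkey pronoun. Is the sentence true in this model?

True

"it" takes "a painting" as antecedent — a donkey pronoun bound across the clause boundary.
Weak reading: every curator c with some restored-painting has at least one restored-painting p such that exhibited(c,p).
Per curator: c1:✓  c2:✓  c3:✓  c4:✓  c5:✓  c6:✓
Every curator in the restrictor has a witness.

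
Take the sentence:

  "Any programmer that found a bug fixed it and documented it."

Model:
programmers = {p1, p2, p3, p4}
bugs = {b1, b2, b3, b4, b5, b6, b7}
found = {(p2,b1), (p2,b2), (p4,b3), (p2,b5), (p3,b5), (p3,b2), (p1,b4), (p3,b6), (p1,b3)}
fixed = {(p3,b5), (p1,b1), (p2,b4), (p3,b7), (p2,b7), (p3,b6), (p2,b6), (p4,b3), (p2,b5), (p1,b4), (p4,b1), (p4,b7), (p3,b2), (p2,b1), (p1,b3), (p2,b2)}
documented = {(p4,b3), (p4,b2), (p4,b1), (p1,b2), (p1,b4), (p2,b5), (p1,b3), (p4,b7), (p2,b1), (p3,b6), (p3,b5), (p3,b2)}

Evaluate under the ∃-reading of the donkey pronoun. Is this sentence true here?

"it" takes "a bug" as antecedent — a donkey pronoun bound across the clause boundary.
Weak reading: every programmer p with some found-bug has at least one found-bug b such that fixed(p,b) ∧ documented(p,b).
Per programmer: p1:✓  p2:✓  p3:✓  p4:✓
Every programmer in the restrictor has a witness.

True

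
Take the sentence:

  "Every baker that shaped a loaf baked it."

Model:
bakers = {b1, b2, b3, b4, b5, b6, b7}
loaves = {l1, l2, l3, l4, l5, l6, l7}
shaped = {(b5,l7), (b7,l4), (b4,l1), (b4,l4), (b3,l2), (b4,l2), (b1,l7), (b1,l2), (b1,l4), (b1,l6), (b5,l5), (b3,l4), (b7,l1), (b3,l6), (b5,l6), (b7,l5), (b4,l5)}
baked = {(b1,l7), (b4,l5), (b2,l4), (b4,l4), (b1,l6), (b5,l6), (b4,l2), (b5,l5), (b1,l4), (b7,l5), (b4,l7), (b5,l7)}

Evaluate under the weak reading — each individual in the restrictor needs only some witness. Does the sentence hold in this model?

"it" takes "a loaf" as antecedent — a donkey pronoun bound across the clause boundary.
Weak reading: every baker b with some shaped-loaf has at least one shaped-loaf l such that baked(b,l).
Per baker: b1:✓  b3:✗  b4:✓  b5:✓  b7:✓
b3 has no witness among its shaped-loaves.

False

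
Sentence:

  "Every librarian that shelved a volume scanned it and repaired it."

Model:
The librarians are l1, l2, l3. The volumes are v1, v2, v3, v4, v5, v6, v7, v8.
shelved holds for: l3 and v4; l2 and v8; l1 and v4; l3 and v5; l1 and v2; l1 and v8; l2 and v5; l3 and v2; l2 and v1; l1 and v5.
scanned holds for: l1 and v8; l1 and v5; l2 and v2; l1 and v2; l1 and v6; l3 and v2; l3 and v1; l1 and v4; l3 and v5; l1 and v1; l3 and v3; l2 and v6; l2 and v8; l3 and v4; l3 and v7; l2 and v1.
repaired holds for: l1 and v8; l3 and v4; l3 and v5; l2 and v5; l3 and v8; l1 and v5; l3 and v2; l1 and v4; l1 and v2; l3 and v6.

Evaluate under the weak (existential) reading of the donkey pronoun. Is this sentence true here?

"it" takes "a volume" as antecedent — a donkey pronoun bound across the clause boundary.
Weak reading: every librarian l with some shelved-volume has at least one shelved-volume v such that scanned(l,v) ∧ repaired(l,v).
Per librarian: l1:✓  l2:✗  l3:✓
l2 has no witness among its shelved-volumes.

False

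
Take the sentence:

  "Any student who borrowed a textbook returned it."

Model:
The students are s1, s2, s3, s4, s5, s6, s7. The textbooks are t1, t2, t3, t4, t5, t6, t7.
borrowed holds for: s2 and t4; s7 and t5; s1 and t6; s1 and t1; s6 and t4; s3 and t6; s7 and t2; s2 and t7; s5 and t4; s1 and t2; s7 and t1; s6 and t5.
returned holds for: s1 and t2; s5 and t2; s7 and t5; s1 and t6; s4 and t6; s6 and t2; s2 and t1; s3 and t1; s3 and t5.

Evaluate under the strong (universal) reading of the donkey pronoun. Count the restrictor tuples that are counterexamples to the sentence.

9

"it" takes "a textbook" as antecedent — a donkey pronoun bound across the clause boundary.
Strong reading: for every (s,t) with borrowed(s,t), returned(s,t).
Restrictor pairs: (s1,t1) ✗  (s1,t2) ✓  (s1,t6) ✓  (s2,t4) ✗  (s2,t7) ✗  (s3,t6) ✗  (s5,t4) ✗  (s6,t4) ✗  (s6,t5) ✗  (s7,t1) ✗  (s7,t2) ✗  (s7,t5) ✓
Counterexamples (restrictor pairs failing the scope): 9.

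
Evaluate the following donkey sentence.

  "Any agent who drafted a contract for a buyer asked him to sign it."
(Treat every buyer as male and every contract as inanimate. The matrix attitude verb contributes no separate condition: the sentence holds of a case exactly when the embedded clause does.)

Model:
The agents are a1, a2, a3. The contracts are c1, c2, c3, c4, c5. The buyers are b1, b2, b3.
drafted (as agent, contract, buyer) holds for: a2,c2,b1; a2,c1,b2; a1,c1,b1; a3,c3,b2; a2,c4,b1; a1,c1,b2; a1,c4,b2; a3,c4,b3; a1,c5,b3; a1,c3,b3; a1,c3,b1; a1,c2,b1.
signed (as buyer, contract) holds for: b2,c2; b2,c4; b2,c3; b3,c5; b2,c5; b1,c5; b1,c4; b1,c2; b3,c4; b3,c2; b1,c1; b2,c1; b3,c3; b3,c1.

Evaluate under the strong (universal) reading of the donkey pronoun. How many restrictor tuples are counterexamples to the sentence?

1

"him" takes "a buyer" as antecedent and "it" takes "a contract"; both are donkey pronouns co-varying with the restrictor.
Strong reading: for every (a,c,b) with drafted(a,c,b), signed(b,c).
Restrictor triples: (a1,c1,b1)→signed(b1,c1) ✓  (a1,c1,b2)→signed(b2,c1) ✓  (a1,c2,b1)→signed(b1,c2) ✓  (a1,c3,b1)→signed(b1,c3) ✗  (a1,c3,b3)→signed(b3,c3) ✓  (a1,c4,b2)→signed(b2,c4) ✓  (a1,c5,b3)→signed(b3,c5) ✓  (a2,c1,b2)→signed(b2,c1) ✓  (a2,c2,b1)→signed(b1,c2) ✓  (a2,c4,b1)→signed(b1,c4) ✓  (a3,c3,b2)→signed(b2,c3) ✓  (a3,c4,b3)→signed(b3,c4) ✓
Counterexamples (restrictor triples failing the scope): 1.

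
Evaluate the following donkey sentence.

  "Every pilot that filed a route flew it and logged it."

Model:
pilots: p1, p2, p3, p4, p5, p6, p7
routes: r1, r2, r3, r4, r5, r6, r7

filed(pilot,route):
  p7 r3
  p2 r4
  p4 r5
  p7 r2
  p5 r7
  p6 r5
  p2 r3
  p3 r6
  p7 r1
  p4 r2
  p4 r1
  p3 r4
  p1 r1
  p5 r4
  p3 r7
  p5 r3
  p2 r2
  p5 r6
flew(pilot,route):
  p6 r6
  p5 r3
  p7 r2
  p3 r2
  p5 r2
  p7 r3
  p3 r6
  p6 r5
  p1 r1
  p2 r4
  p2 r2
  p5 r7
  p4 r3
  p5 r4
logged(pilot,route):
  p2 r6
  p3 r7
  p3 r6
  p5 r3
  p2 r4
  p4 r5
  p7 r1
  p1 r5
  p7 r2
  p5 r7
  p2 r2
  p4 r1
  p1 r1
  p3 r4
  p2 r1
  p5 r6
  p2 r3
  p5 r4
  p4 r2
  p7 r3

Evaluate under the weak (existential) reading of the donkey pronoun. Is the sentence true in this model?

"it" takes "a route" as antecedent — a donkey pronoun bound across the clause boundary.
Weak reading: every pilot p with some filed-route has at least one filed-route r such that flew(p,r) ∧ logged(p,r).
Per pilot: p1:✓  p2:✓  p3:✓  p4:✗  p5:✓  p6:✗  p7:✓
p4 has no witness among its filed-routes.

False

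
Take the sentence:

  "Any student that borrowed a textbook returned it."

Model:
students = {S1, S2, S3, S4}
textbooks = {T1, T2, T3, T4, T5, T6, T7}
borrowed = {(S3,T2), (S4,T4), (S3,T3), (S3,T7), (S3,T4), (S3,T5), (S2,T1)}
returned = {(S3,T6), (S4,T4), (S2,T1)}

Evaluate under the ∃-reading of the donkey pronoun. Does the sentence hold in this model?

False

"it" takes "a textbook" as antecedent — a donkey pronoun bound across the clause boundary.
Weak reading: every student s with some borrowed-textbook has at least one borrowed-textbook t such that returned(s,t).
Per student: S2:✓  S3:✗  S4:✓
S3 has no witness among its borrowed-textbooks.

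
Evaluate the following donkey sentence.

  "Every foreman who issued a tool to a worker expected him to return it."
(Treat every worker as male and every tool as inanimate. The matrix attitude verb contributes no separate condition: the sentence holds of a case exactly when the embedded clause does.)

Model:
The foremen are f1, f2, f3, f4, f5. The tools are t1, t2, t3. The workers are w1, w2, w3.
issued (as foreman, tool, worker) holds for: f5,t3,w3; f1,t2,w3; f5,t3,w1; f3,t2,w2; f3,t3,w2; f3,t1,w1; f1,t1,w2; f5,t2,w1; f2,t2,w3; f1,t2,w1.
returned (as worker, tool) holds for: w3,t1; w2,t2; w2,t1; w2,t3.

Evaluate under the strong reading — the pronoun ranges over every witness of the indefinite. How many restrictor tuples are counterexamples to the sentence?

7

"him" takes "a worker" as antecedent and "it" takes "a tool"; both are donkey pronouns co-varying with the restrictor.
Strong reading: for every (f,t,w) with issued(f,t,w), returned(w,t).
Restrictor triples: (f1,t1,w2)→returned(w2,t1) ✓  (f1,t2,w1)→returned(w1,t2) ✗  (f1,t2,w3)→returned(w3,t2) ✗  (f2,t2,w3)→returned(w3,t2) ✗  (f3,t1,w1)→returned(w1,t1) ✗  (f3,t2,w2)→returned(w2,t2) ✓  (f3,t3,w2)→returned(w2,t3) ✓  (f5,t2,w1)→returned(w1,t2) ✗  (f5,t3,w1)→returned(w1,t3) ✗  (f5,t3,w3)→returned(w3,t3) ✗
Counterexamples (restrictor triples failing the scope): 7.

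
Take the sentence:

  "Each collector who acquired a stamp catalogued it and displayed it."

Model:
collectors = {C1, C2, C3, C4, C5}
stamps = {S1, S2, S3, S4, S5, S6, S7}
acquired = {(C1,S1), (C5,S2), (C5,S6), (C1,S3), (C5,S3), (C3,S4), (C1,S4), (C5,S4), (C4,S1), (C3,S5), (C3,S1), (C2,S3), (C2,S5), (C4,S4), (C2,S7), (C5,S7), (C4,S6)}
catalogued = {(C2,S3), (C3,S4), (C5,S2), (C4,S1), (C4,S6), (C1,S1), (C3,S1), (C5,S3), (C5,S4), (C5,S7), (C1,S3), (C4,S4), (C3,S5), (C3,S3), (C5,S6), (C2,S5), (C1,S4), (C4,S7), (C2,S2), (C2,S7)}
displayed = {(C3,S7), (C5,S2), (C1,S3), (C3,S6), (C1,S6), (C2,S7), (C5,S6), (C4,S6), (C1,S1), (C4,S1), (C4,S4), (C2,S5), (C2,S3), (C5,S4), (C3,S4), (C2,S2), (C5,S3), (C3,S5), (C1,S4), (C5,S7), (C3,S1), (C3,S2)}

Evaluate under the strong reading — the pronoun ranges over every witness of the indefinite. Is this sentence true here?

True

"it" takes "a stamp" as antecedent — a donkey pronoun bound across the clause boundary.
Strong reading: for every (c,s) with acquired(c,s), catalogued(c,s) ∧ displayed(c,s).
Restrictor pairs: (C1,S1) ✓  (C1,S3) ✓  (C1,S4) ✓  (C2,S3) ✓  (C2,S5) ✓  (C2,S7) ✓  (C3,S1) ✓  (C3,S4) ✓  (C3,S5) ✓  (C4,S1) ✓  (C4,S4) ✓  (C4,S6) ✓  (C5,S2) ✓  (C5,S3) ✓  (C5,S4) ✓  (C5,S6) ✓  (C5,S7) ✓
Every restrictor pair satisfies the scope.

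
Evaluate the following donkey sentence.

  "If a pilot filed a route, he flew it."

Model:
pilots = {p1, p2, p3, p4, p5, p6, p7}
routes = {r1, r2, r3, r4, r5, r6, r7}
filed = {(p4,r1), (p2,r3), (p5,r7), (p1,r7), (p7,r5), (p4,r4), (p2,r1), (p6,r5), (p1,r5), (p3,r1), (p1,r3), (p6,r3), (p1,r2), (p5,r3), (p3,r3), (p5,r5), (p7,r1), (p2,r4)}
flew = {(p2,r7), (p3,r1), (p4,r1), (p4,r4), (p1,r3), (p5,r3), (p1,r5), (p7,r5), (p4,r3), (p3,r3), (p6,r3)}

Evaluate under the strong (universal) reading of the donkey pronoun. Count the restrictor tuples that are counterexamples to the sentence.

"it" takes "a route" as antecedent — a donkey pronoun bound across the clause boundary.
Strong reading: for every (p,r) with filed(p,r), flew(p,r).
Restrictor pairs: (p1,r2) ✗  (p1,r3) ✓  (p1,r5) ✓  (p1,r7) ✗  (p2,r1) ✗  (p2,r3) ✗  (p2,r4) ✗  (p3,r1) ✓  (p3,r3) ✓  (p4,r1) ✓  (p4,r4) ✓  (p5,r3) ✓  (p5,r5) ✗  (p5,r7) ✗  (p6,r3) ✓  (p6,r5) ✗  (p7,r1) ✗  (p7,r5) ✓
Counterexamples (restrictor pairs failing the scope): 9.

9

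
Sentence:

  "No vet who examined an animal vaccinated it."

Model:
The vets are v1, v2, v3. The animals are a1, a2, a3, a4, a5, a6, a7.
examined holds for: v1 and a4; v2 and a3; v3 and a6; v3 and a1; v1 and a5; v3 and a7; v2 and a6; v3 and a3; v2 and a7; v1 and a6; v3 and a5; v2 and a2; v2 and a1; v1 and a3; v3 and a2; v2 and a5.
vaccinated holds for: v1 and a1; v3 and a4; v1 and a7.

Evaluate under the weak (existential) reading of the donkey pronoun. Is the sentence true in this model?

True

"it" takes "an animal" as antecedent — a donkey pronoun bound across the clause boundary.
Truth condition: for no (v,a) with examined(v,a) does vaccinated(v,a) hold.
Restrictor pairs — does the scope hold? (v1,a3):fails  (v1,a4):fails  (v1,a5):fails  (v1,a6):fails  (v2,a1):fails  (v2,a2):fails  (v2,a3):fails  (v2,a5):fails  (v2,a6):fails  (v2,a7):fails  (v3,a1):fails  (v3,a2):fails  (v3,a3):fails  (v3,a5):fails  (v3,a6):fails  (v3,a7):fails
Scope holds for no restrictor pair, so the sentence is true.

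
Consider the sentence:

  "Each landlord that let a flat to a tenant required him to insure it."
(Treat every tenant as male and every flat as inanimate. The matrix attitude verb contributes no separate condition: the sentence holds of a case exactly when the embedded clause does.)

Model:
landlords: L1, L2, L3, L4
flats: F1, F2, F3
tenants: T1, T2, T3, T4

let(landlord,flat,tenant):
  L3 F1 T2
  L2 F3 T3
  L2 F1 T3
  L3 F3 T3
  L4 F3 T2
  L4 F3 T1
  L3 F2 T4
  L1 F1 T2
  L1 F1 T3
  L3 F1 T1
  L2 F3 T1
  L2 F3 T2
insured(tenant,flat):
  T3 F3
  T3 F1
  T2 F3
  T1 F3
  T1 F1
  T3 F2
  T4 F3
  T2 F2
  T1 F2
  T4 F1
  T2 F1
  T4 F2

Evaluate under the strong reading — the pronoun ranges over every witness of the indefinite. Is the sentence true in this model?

True

"him" takes "a tenant" as antecedent and "it" takes "a flat"; both are donkey pronouns co-varying with the restrictor.
Strong reading: for every (l,f,t) with let(l,f,t), insured(t,f).
Restrictor triples: (L1,F1,T2)→insured(T2,F1) ✓  (L1,F1,T3)→insured(T3,F1) ✓  (L2,F1,T3)→insured(T3,F1) ✓  (L2,F3,T1)→insured(T1,F3) ✓  (L2,F3,T2)→insured(T2,F3) ✓  (L2,F3,T3)→insured(T3,F3) ✓  (L3,F1,T1)→insured(T1,F1) ✓  (L3,F1,T2)→insured(T2,F1) ✓  (L3,F2,T4)→insured(T4,F2) ✓  (L3,F3,T3)→insured(T3,F3) ✓  (L4,F3,T1)→insured(T1,F3) ✓  (L4,F3,T2)→insured(T2,F3) ✓
Every restrictor triple satisfies the scope.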